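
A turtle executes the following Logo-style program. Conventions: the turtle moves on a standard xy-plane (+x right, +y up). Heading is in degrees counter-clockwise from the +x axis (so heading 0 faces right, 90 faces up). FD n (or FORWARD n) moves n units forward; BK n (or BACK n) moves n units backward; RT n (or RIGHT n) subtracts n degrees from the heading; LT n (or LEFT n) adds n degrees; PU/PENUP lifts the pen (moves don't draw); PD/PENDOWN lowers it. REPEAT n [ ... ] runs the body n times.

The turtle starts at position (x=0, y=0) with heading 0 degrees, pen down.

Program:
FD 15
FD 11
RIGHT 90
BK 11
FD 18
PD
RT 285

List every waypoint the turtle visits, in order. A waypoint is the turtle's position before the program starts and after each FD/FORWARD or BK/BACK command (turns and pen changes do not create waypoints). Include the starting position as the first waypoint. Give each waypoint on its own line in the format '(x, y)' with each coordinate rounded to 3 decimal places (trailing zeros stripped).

Answer: (0, 0)
(15, 0)
(26, 0)
(26, 11)
(26, -7)

Derivation:
Executing turtle program step by step:
Start: pos=(0,0), heading=0, pen down
FD 15: (0,0) -> (15,0) [heading=0, draw]
FD 11: (15,0) -> (26,0) [heading=0, draw]
RT 90: heading 0 -> 270
BK 11: (26,0) -> (26,11) [heading=270, draw]
FD 18: (26,11) -> (26,-7) [heading=270, draw]
PD: pen down
RT 285: heading 270 -> 345
Final: pos=(26,-7), heading=345, 4 segment(s) drawn
Waypoints (5 total):
(0, 0)
(15, 0)
(26, 0)
(26, 11)
(26, -7)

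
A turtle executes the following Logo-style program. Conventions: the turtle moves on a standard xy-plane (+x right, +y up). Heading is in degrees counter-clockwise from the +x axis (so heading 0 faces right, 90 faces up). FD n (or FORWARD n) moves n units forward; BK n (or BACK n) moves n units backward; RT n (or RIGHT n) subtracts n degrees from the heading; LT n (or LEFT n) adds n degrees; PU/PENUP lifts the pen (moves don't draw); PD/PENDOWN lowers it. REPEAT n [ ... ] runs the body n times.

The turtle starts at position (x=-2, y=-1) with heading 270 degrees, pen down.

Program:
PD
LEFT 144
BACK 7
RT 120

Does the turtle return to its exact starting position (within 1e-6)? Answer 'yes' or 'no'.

Executing turtle program step by step:
Start: pos=(-2,-1), heading=270, pen down
PD: pen down
LT 144: heading 270 -> 54
BK 7: (-2,-1) -> (-6.114,-6.663) [heading=54, draw]
RT 120: heading 54 -> 294
Final: pos=(-6.114,-6.663), heading=294, 1 segment(s) drawn

Start position: (-2, -1)
Final position: (-6.114, -6.663)
Distance = 7; >= 1e-6 -> NOT closed

Answer: no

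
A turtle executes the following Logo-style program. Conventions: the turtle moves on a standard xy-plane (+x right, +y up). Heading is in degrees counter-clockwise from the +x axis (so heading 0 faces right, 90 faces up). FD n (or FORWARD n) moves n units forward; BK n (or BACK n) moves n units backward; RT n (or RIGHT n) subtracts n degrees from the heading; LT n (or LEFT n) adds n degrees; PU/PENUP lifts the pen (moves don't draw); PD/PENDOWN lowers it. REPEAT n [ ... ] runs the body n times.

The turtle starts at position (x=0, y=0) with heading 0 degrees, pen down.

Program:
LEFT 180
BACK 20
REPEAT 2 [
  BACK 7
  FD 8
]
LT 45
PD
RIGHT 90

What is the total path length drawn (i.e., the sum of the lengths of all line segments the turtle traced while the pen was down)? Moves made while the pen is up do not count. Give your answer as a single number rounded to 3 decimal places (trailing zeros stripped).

Executing turtle program step by step:
Start: pos=(0,0), heading=0, pen down
LT 180: heading 0 -> 180
BK 20: (0,0) -> (20,0) [heading=180, draw]
REPEAT 2 [
  -- iteration 1/2 --
  BK 7: (20,0) -> (27,0) [heading=180, draw]
  FD 8: (27,0) -> (19,0) [heading=180, draw]
  -- iteration 2/2 --
  BK 7: (19,0) -> (26,0) [heading=180, draw]
  FD 8: (26,0) -> (18,0) [heading=180, draw]
]
LT 45: heading 180 -> 225
PD: pen down
RT 90: heading 225 -> 135
Final: pos=(18,0), heading=135, 5 segment(s) drawn

Segment lengths:
  seg 1: (0,0) -> (20,0), length = 20
  seg 2: (20,0) -> (27,0), length = 7
  seg 3: (27,0) -> (19,0), length = 8
  seg 4: (19,0) -> (26,0), length = 7
  seg 5: (26,0) -> (18,0), length = 8
Total = 50

Answer: 50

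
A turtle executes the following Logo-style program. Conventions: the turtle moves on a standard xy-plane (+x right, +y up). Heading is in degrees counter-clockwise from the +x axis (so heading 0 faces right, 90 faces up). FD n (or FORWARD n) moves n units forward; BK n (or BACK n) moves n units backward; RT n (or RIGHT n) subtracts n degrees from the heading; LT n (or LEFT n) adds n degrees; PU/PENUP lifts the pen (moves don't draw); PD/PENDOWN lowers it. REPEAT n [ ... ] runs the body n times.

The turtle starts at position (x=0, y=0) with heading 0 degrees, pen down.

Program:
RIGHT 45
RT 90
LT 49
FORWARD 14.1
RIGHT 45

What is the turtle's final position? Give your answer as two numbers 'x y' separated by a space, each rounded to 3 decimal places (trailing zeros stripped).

Executing turtle program step by step:
Start: pos=(0,0), heading=0, pen down
RT 45: heading 0 -> 315
RT 90: heading 315 -> 225
LT 49: heading 225 -> 274
FD 14.1: (0,0) -> (0.984,-14.066) [heading=274, draw]
RT 45: heading 274 -> 229
Final: pos=(0.984,-14.066), heading=229, 1 segment(s) drawn

Answer: 0.984 -14.066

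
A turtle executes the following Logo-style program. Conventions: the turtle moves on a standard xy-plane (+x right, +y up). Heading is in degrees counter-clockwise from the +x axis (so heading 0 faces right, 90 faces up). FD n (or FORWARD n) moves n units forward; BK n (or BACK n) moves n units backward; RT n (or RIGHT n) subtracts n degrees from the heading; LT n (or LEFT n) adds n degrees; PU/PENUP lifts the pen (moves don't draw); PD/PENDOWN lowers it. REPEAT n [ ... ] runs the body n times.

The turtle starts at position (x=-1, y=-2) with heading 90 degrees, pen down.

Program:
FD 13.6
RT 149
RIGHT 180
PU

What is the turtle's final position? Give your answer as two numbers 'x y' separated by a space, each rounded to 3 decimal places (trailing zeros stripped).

Executing turtle program step by step:
Start: pos=(-1,-2), heading=90, pen down
FD 13.6: (-1,-2) -> (-1,11.6) [heading=90, draw]
RT 149: heading 90 -> 301
RT 180: heading 301 -> 121
PU: pen up
Final: pos=(-1,11.6), heading=121, 1 segment(s) drawn

Answer: -1 11.6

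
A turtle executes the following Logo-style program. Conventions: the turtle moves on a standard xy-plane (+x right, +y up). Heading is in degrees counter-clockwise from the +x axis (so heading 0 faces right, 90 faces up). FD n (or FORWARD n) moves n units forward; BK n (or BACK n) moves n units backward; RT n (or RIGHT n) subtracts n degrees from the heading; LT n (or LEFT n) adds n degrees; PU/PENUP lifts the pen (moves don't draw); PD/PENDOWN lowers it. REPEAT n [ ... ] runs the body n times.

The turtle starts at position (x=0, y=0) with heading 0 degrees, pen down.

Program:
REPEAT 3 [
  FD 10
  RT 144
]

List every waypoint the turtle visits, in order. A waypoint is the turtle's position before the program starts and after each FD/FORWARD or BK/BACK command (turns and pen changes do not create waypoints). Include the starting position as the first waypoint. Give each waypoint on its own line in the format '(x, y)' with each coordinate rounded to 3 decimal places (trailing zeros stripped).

Executing turtle program step by step:
Start: pos=(0,0), heading=0, pen down
REPEAT 3 [
  -- iteration 1/3 --
  FD 10: (0,0) -> (10,0) [heading=0, draw]
  RT 144: heading 0 -> 216
  -- iteration 2/3 --
  FD 10: (10,0) -> (1.91,-5.878) [heading=216, draw]
  RT 144: heading 216 -> 72
  -- iteration 3/3 --
  FD 10: (1.91,-5.878) -> (5,3.633) [heading=72, draw]
  RT 144: heading 72 -> 288
]
Final: pos=(5,3.633), heading=288, 3 segment(s) drawn
Waypoints (4 total):
(0, 0)
(10, 0)
(1.91, -5.878)
(5, 3.633)

Answer: (0, 0)
(10, 0)
(1.91, -5.878)
(5, 3.633)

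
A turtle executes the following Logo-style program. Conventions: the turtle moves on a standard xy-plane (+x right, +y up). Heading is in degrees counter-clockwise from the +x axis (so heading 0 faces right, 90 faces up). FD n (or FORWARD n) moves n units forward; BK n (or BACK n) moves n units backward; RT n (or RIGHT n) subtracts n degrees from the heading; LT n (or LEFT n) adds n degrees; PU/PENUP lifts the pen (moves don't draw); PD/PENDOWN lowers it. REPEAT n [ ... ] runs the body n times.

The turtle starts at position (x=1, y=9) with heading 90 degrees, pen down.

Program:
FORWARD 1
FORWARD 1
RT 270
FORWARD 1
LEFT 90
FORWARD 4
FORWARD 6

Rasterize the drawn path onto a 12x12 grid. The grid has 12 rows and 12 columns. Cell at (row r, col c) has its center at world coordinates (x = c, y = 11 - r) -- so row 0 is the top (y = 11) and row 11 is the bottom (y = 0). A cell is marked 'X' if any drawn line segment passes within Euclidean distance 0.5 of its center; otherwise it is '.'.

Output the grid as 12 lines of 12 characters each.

Answer: XX..........
XX..........
XX..........
X...........
X...........
X...........
X...........
X...........
X...........
X...........
X...........
............

Derivation:
Segment 0: (1,9) -> (1,10)
Segment 1: (1,10) -> (1,11)
Segment 2: (1,11) -> (0,11)
Segment 3: (0,11) -> (0,7)
Segment 4: (0,7) -> (0,1)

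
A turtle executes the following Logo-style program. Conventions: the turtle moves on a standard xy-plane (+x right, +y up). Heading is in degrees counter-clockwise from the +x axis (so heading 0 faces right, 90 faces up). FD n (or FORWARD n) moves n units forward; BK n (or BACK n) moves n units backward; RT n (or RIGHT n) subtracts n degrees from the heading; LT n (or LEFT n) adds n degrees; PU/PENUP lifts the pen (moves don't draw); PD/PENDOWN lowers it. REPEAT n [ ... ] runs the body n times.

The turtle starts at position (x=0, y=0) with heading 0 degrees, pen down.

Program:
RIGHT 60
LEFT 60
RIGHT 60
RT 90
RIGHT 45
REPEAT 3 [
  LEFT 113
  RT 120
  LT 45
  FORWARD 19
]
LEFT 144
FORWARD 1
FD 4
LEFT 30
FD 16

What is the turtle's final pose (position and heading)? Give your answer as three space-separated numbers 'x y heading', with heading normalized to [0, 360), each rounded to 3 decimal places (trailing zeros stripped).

Executing turtle program step by step:
Start: pos=(0,0), heading=0, pen down
RT 60: heading 0 -> 300
LT 60: heading 300 -> 0
RT 60: heading 0 -> 300
RT 90: heading 300 -> 210
RT 45: heading 210 -> 165
REPEAT 3 [
  -- iteration 1/3 --
  LT 113: heading 165 -> 278
  RT 120: heading 278 -> 158
  LT 45: heading 158 -> 203
  FD 19: (0,0) -> (-17.49,-7.424) [heading=203, draw]
  -- iteration 2/3 --
  LT 113: heading 203 -> 316
  RT 120: heading 316 -> 196
  LT 45: heading 196 -> 241
  FD 19: (-17.49,-7.424) -> (-26.701,-24.042) [heading=241, draw]
  -- iteration 3/3 --
  LT 113: heading 241 -> 354
  RT 120: heading 354 -> 234
  LT 45: heading 234 -> 279
  FD 19: (-26.701,-24.042) -> (-23.729,-42.808) [heading=279, draw]
]
LT 144: heading 279 -> 63
FD 1: (-23.729,-42.808) -> (-23.275,-41.917) [heading=63, draw]
FD 4: (-23.275,-41.917) -> (-21.459,-38.353) [heading=63, draw]
LT 30: heading 63 -> 93
FD 16: (-21.459,-38.353) -> (-22.296,-22.375) [heading=93, draw]
Final: pos=(-22.296,-22.375), heading=93, 6 segment(s) drawn

Answer: -22.296 -22.375 93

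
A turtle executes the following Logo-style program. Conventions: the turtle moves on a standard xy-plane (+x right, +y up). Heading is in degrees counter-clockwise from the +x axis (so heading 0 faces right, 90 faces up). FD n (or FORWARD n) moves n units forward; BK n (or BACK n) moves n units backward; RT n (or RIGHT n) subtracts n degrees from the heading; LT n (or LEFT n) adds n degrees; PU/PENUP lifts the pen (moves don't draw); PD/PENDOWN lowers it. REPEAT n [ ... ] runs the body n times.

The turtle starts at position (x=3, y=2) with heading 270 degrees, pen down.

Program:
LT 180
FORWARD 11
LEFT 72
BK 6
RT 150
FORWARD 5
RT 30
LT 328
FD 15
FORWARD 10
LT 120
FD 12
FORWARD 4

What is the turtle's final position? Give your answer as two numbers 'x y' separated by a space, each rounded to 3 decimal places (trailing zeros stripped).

Answer: 35.139 8.069

Derivation:
Executing turtle program step by step:
Start: pos=(3,2), heading=270, pen down
LT 180: heading 270 -> 90
FD 11: (3,2) -> (3,13) [heading=90, draw]
LT 72: heading 90 -> 162
BK 6: (3,13) -> (8.706,11.146) [heading=162, draw]
RT 150: heading 162 -> 12
FD 5: (8.706,11.146) -> (13.597,12.185) [heading=12, draw]
RT 30: heading 12 -> 342
LT 328: heading 342 -> 310
FD 15: (13.597,12.185) -> (23.239,0.695) [heading=310, draw]
FD 10: (23.239,0.695) -> (29.667,-6.966) [heading=310, draw]
LT 120: heading 310 -> 70
FD 12: (29.667,-6.966) -> (33.771,4.311) [heading=70, draw]
FD 4: (33.771,4.311) -> (35.139,8.069) [heading=70, draw]
Final: pos=(35.139,8.069), heading=70, 7 segment(s) drawn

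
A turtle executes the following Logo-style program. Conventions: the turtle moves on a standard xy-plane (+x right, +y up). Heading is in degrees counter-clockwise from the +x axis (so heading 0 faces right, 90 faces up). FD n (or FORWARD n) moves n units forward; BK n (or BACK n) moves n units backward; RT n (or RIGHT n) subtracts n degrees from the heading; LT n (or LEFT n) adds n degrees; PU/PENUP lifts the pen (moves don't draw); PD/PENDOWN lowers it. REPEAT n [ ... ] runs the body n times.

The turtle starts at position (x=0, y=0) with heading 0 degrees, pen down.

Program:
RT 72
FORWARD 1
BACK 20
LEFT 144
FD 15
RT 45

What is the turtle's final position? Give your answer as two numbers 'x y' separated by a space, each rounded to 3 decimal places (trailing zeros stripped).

Executing turtle program step by step:
Start: pos=(0,0), heading=0, pen down
RT 72: heading 0 -> 288
FD 1: (0,0) -> (0.309,-0.951) [heading=288, draw]
BK 20: (0.309,-0.951) -> (-5.871,18.07) [heading=288, draw]
LT 144: heading 288 -> 72
FD 15: (-5.871,18.07) -> (-1.236,32.336) [heading=72, draw]
RT 45: heading 72 -> 27
Final: pos=(-1.236,32.336), heading=27, 3 segment(s) drawn

Answer: -1.236 32.336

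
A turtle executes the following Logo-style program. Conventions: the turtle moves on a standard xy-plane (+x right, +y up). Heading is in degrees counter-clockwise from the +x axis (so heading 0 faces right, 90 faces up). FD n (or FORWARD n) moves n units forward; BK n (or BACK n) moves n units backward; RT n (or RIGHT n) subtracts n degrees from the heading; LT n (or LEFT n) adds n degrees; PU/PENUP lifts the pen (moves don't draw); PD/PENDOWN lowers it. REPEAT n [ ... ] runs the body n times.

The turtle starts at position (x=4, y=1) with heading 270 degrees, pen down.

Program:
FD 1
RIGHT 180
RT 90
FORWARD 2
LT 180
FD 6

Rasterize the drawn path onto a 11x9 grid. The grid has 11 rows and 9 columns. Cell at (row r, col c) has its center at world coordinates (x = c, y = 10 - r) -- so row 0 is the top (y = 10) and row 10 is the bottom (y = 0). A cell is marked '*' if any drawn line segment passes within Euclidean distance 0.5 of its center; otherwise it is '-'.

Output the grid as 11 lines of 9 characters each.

Answer: ---------
---------
---------
---------
---------
---------
---------
---------
---------
----*----
*******--

Derivation:
Segment 0: (4,1) -> (4,0)
Segment 1: (4,0) -> (6,0)
Segment 2: (6,0) -> (0,0)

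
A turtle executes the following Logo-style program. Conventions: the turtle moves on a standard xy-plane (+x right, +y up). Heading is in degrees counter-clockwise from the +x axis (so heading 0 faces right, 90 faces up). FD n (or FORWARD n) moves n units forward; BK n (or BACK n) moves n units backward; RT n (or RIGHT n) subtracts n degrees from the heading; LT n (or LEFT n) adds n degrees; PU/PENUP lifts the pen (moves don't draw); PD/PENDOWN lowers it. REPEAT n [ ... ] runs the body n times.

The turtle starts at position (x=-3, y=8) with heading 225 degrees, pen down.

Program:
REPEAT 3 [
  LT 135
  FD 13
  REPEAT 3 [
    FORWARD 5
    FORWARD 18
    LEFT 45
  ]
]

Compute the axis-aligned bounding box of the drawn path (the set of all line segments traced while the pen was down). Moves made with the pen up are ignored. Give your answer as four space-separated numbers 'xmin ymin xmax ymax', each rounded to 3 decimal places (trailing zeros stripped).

Executing turtle program step by step:
Start: pos=(-3,8), heading=225, pen down
REPEAT 3 [
  -- iteration 1/3 --
  LT 135: heading 225 -> 0
  FD 13: (-3,8) -> (10,8) [heading=0, draw]
  REPEAT 3 [
    -- iteration 1/3 --
    FD 5: (10,8) -> (15,8) [heading=0, draw]
    FD 18: (15,8) -> (33,8) [heading=0, draw]
    LT 45: heading 0 -> 45
    -- iteration 2/3 --
    FD 5: (33,8) -> (36.536,11.536) [heading=45, draw]
    FD 18: (36.536,11.536) -> (49.263,24.263) [heading=45, draw]
    LT 45: heading 45 -> 90
    -- iteration 3/3 --
    FD 5: (49.263,24.263) -> (49.263,29.263) [heading=90, draw]
    FD 18: (49.263,29.263) -> (49.263,47.263) [heading=90, draw]
    LT 45: heading 90 -> 135
  ]
  -- iteration 2/3 --
  LT 135: heading 135 -> 270
  FD 13: (49.263,47.263) -> (49.263,34.263) [heading=270, draw]
  REPEAT 3 [
    -- iteration 1/3 --
    FD 5: (49.263,34.263) -> (49.263,29.263) [heading=270, draw]
    FD 18: (49.263,29.263) -> (49.263,11.263) [heading=270, draw]
    LT 45: heading 270 -> 315
    -- iteration 2/3 --
    FD 5: (49.263,11.263) -> (52.799,7.728) [heading=315, draw]
    FD 18: (52.799,7.728) -> (65.527,-5) [heading=315, draw]
    LT 45: heading 315 -> 0
    -- iteration 3/3 --
    FD 5: (65.527,-5) -> (70.527,-5) [heading=0, draw]
    FD 18: (70.527,-5) -> (88.527,-5) [heading=0, draw]
    LT 45: heading 0 -> 45
  ]
  -- iteration 3/3 --
  LT 135: heading 45 -> 180
  FD 13: (88.527,-5) -> (75.527,-5) [heading=180, draw]
  REPEAT 3 [
    -- iteration 1/3 --
    FD 5: (75.527,-5) -> (70.527,-5) [heading=180, draw]
    FD 18: (70.527,-5) -> (52.527,-5) [heading=180, draw]
    LT 45: heading 180 -> 225
    -- iteration 2/3 --
    FD 5: (52.527,-5) -> (48.991,-8.536) [heading=225, draw]
    FD 18: (48.991,-8.536) -> (36.263,-21.263) [heading=225, draw]
    LT 45: heading 225 -> 270
    -- iteration 3/3 --
    FD 5: (36.263,-21.263) -> (36.263,-26.263) [heading=270, draw]
    FD 18: (36.263,-26.263) -> (36.263,-44.263) [heading=270, draw]
    LT 45: heading 270 -> 315
  ]
]
Final: pos=(36.263,-44.263), heading=315, 21 segment(s) drawn

Segment endpoints: x in {-3, 10, 15, 33, 36.263, 36.263, 36.263, 36.536, 48.991, 49.263, 49.263, 49.263, 52.527, 52.799, 65.527, 70.527, 75.527, 88.527}, y in {-44.263, -26.263, -21.263, -8.536, -5, -5, -5, -5, -5, -5, 7.728, 8, 8, 8, 8, 11.263, 11.536, 24.263, 29.263, 29.263, 34.263, 47.263}
xmin=-3, ymin=-44.263, xmax=88.527, ymax=47.263

Answer: -3 -44.263 88.527 47.263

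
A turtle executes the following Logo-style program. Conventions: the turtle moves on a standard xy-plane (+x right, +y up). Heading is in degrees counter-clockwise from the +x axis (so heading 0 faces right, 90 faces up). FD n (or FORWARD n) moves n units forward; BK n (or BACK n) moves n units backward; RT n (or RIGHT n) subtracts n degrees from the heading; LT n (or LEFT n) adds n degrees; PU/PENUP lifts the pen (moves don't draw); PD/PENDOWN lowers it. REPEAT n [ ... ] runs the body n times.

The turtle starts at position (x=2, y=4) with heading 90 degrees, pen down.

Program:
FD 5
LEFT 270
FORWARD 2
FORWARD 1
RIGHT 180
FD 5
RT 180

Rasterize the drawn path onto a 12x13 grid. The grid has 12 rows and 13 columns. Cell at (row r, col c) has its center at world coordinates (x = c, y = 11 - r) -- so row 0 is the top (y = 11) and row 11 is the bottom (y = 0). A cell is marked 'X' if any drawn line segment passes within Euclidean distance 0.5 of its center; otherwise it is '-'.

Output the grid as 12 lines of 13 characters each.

Segment 0: (2,4) -> (2,9)
Segment 1: (2,9) -> (4,9)
Segment 2: (4,9) -> (5,9)
Segment 3: (5,9) -> (0,9)

Answer: -------------
-------------
XXXXXX-------
--X----------
--X----------
--X----------
--X----------
--X----------
-------------
-------------
-------------
-------------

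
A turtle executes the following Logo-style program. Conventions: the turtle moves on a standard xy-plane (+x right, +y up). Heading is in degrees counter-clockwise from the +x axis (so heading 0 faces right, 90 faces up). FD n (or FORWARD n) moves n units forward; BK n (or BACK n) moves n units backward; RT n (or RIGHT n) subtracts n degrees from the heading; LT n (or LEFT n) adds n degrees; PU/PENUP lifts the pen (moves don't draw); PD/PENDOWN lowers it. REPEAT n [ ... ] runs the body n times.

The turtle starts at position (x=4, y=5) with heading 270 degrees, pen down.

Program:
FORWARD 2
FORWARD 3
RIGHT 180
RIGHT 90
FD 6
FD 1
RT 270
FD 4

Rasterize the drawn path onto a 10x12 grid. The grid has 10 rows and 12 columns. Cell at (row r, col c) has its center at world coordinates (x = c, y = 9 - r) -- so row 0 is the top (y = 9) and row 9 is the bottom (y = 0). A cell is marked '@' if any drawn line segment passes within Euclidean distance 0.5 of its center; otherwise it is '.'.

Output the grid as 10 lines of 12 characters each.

Segment 0: (4,5) -> (4,3)
Segment 1: (4,3) -> (4,0)
Segment 2: (4,0) -> (10,0)
Segment 3: (10,0) -> (11,0)
Segment 4: (11,0) -> (11,4)

Answer: ............
............
............
............
....@.......
....@......@
....@......@
....@......@
....@......@
....@@@@@@@@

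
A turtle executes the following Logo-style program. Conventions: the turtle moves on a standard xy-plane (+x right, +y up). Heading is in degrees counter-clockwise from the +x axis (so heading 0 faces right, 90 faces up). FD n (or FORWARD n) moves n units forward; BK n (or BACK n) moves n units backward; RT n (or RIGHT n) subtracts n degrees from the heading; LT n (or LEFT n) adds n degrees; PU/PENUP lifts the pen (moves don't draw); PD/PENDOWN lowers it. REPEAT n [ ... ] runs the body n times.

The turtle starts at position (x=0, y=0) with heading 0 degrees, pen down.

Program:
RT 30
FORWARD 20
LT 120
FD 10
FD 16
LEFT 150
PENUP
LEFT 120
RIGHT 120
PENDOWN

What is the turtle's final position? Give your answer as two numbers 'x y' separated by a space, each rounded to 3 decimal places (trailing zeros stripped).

Executing turtle program step by step:
Start: pos=(0,0), heading=0, pen down
RT 30: heading 0 -> 330
FD 20: (0,0) -> (17.321,-10) [heading=330, draw]
LT 120: heading 330 -> 90
FD 10: (17.321,-10) -> (17.321,0) [heading=90, draw]
FD 16: (17.321,0) -> (17.321,16) [heading=90, draw]
LT 150: heading 90 -> 240
PU: pen up
LT 120: heading 240 -> 0
RT 120: heading 0 -> 240
PD: pen down
Final: pos=(17.321,16), heading=240, 3 segment(s) drawn

Answer: 17.321 16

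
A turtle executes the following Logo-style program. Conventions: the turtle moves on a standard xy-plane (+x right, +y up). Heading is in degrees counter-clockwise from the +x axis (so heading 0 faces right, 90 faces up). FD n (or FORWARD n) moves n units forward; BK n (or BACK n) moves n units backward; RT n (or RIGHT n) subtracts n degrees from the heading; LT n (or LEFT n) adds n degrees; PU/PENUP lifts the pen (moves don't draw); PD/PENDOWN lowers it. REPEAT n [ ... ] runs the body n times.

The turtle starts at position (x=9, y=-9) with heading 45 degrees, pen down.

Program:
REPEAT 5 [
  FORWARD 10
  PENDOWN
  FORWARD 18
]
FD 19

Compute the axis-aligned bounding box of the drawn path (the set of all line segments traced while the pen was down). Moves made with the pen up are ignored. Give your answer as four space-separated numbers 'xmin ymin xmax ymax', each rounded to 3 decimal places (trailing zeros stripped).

Executing turtle program step by step:
Start: pos=(9,-9), heading=45, pen down
REPEAT 5 [
  -- iteration 1/5 --
  FD 10: (9,-9) -> (16.071,-1.929) [heading=45, draw]
  PD: pen down
  FD 18: (16.071,-1.929) -> (28.799,10.799) [heading=45, draw]
  -- iteration 2/5 --
  FD 10: (28.799,10.799) -> (35.87,17.87) [heading=45, draw]
  PD: pen down
  FD 18: (35.87,17.87) -> (48.598,30.598) [heading=45, draw]
  -- iteration 3/5 --
  FD 10: (48.598,30.598) -> (55.669,37.669) [heading=45, draw]
  PD: pen down
  FD 18: (55.669,37.669) -> (68.397,50.397) [heading=45, draw]
  -- iteration 4/5 --
  FD 10: (68.397,50.397) -> (75.468,57.468) [heading=45, draw]
  PD: pen down
  FD 18: (75.468,57.468) -> (88.196,70.196) [heading=45, draw]
  -- iteration 5/5 --
  FD 10: (88.196,70.196) -> (95.267,77.267) [heading=45, draw]
  PD: pen down
  FD 18: (95.267,77.267) -> (107.995,89.995) [heading=45, draw]
]
FD 19: (107.995,89.995) -> (121.43,103.43) [heading=45, draw]
Final: pos=(121.43,103.43), heading=45, 11 segment(s) drawn

Segment endpoints: x in {9, 16.071, 28.799, 35.87, 48.598, 55.669, 68.397, 75.468, 88.196, 95.267, 107.995, 121.43}, y in {-9, -1.929, 10.799, 17.87, 30.598, 37.669, 50.397, 57.468, 70.196, 77.267, 89.995, 103.43}
xmin=9, ymin=-9, xmax=121.43, ymax=103.43

Answer: 9 -9 121.43 103.43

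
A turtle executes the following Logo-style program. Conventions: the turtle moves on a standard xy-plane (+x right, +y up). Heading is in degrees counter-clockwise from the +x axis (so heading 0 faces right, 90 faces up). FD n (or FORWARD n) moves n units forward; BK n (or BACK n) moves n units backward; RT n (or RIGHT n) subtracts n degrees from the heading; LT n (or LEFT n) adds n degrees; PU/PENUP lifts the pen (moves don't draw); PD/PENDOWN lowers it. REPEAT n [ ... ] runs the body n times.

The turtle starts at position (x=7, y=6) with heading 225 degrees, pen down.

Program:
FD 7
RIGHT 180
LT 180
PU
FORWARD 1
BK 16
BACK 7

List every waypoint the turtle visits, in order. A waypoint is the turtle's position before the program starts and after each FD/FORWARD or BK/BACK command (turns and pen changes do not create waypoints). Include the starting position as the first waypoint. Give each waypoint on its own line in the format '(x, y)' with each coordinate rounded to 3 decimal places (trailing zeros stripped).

Answer: (7, 6)
(2.05, 1.05)
(1.343, 0.343)
(12.657, 11.657)
(17.607, 16.607)

Derivation:
Executing turtle program step by step:
Start: pos=(7,6), heading=225, pen down
FD 7: (7,6) -> (2.05,1.05) [heading=225, draw]
RT 180: heading 225 -> 45
LT 180: heading 45 -> 225
PU: pen up
FD 1: (2.05,1.05) -> (1.343,0.343) [heading=225, move]
BK 16: (1.343,0.343) -> (12.657,11.657) [heading=225, move]
BK 7: (12.657,11.657) -> (17.607,16.607) [heading=225, move]
Final: pos=(17.607,16.607), heading=225, 1 segment(s) drawn
Waypoints (5 total):
(7, 6)
(2.05, 1.05)
(1.343, 0.343)
(12.657, 11.657)
(17.607, 16.607)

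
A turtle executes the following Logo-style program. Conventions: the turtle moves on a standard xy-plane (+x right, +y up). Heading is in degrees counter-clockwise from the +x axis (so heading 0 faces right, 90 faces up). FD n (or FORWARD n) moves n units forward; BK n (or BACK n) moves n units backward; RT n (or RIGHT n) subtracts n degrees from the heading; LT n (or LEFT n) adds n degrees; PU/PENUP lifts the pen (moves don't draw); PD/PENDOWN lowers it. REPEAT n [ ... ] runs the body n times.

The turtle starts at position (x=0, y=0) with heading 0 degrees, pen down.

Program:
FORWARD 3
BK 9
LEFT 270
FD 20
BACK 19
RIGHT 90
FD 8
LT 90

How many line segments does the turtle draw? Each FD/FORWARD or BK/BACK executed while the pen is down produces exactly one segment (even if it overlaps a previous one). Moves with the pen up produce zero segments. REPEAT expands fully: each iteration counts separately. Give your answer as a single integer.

Answer: 5

Derivation:
Executing turtle program step by step:
Start: pos=(0,0), heading=0, pen down
FD 3: (0,0) -> (3,0) [heading=0, draw]
BK 9: (3,0) -> (-6,0) [heading=0, draw]
LT 270: heading 0 -> 270
FD 20: (-6,0) -> (-6,-20) [heading=270, draw]
BK 19: (-6,-20) -> (-6,-1) [heading=270, draw]
RT 90: heading 270 -> 180
FD 8: (-6,-1) -> (-14,-1) [heading=180, draw]
LT 90: heading 180 -> 270
Final: pos=(-14,-1), heading=270, 5 segment(s) drawn
Segments drawn: 5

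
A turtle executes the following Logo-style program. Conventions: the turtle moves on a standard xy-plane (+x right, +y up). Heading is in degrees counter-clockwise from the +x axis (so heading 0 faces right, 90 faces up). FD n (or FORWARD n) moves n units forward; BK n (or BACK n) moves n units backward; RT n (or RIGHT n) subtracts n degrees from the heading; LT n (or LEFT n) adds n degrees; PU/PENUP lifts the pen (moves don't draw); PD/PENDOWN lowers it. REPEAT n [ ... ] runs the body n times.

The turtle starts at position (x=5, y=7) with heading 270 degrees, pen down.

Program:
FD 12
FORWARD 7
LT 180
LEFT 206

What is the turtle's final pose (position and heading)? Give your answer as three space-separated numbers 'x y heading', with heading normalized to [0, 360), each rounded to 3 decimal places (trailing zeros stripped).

Answer: 5 -12 296

Derivation:
Executing turtle program step by step:
Start: pos=(5,7), heading=270, pen down
FD 12: (5,7) -> (5,-5) [heading=270, draw]
FD 7: (5,-5) -> (5,-12) [heading=270, draw]
LT 180: heading 270 -> 90
LT 206: heading 90 -> 296
Final: pos=(5,-12), heading=296, 2 segment(s) drawn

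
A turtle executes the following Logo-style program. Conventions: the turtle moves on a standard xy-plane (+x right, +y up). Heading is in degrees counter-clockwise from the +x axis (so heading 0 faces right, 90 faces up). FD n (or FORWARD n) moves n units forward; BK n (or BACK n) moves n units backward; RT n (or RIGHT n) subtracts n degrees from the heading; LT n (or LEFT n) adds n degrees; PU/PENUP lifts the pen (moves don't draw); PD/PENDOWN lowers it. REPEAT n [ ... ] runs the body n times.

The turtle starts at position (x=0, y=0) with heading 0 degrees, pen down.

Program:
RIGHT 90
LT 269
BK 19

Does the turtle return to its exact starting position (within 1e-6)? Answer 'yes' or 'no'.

Answer: no

Derivation:
Executing turtle program step by step:
Start: pos=(0,0), heading=0, pen down
RT 90: heading 0 -> 270
LT 269: heading 270 -> 179
BK 19: (0,0) -> (18.997,-0.332) [heading=179, draw]
Final: pos=(18.997,-0.332), heading=179, 1 segment(s) drawn

Start position: (0, 0)
Final position: (18.997, -0.332)
Distance = 19; >= 1e-6 -> NOT closed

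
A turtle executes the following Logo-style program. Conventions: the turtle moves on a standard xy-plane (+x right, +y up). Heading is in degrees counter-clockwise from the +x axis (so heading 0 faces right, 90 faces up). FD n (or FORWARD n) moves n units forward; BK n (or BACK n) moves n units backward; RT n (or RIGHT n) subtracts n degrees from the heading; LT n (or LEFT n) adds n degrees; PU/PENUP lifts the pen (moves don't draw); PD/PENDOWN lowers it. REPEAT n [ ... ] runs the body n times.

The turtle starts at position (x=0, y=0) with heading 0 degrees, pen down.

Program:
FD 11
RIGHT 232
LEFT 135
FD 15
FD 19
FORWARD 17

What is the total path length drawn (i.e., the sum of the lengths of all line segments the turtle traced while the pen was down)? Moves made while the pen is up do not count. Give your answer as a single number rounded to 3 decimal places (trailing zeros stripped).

Answer: 62

Derivation:
Executing turtle program step by step:
Start: pos=(0,0), heading=0, pen down
FD 11: (0,0) -> (11,0) [heading=0, draw]
RT 232: heading 0 -> 128
LT 135: heading 128 -> 263
FD 15: (11,0) -> (9.172,-14.888) [heading=263, draw]
FD 19: (9.172,-14.888) -> (6.856,-33.747) [heading=263, draw]
FD 17: (6.856,-33.747) -> (4.785,-50.62) [heading=263, draw]
Final: pos=(4.785,-50.62), heading=263, 4 segment(s) drawn

Segment lengths:
  seg 1: (0,0) -> (11,0), length = 11
  seg 2: (11,0) -> (9.172,-14.888), length = 15
  seg 3: (9.172,-14.888) -> (6.856,-33.747), length = 19
  seg 4: (6.856,-33.747) -> (4.785,-50.62), length = 17
Total = 62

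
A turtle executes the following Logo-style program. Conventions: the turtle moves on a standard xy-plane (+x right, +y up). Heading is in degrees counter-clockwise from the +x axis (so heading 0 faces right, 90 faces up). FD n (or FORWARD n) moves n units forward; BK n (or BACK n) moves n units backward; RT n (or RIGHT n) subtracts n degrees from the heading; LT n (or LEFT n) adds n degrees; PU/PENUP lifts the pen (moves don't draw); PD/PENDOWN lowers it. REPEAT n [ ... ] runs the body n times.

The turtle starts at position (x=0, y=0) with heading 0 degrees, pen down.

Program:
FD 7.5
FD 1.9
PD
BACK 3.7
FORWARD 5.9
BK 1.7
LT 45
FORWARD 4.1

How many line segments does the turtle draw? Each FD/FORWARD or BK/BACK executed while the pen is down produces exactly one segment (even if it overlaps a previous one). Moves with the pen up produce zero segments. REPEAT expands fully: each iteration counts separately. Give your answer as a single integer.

Answer: 6

Derivation:
Executing turtle program step by step:
Start: pos=(0,0), heading=0, pen down
FD 7.5: (0,0) -> (7.5,0) [heading=0, draw]
FD 1.9: (7.5,0) -> (9.4,0) [heading=0, draw]
PD: pen down
BK 3.7: (9.4,0) -> (5.7,0) [heading=0, draw]
FD 5.9: (5.7,0) -> (11.6,0) [heading=0, draw]
BK 1.7: (11.6,0) -> (9.9,0) [heading=0, draw]
LT 45: heading 0 -> 45
FD 4.1: (9.9,0) -> (12.799,2.899) [heading=45, draw]
Final: pos=(12.799,2.899), heading=45, 6 segment(s) drawn
Segments drawn: 6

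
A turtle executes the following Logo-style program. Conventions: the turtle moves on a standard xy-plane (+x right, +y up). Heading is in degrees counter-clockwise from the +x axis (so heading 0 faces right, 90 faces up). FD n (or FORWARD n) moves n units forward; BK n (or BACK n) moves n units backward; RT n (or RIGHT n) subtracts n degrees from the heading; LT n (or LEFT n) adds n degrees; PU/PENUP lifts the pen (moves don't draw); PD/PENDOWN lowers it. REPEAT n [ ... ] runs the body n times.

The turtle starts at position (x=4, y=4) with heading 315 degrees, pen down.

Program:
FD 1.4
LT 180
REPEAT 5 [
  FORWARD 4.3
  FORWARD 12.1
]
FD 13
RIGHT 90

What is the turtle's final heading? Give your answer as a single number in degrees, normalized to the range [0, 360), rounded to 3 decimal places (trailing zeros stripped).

Answer: 45

Derivation:
Executing turtle program step by step:
Start: pos=(4,4), heading=315, pen down
FD 1.4: (4,4) -> (4.99,3.01) [heading=315, draw]
LT 180: heading 315 -> 135
REPEAT 5 [
  -- iteration 1/5 --
  FD 4.3: (4.99,3.01) -> (1.949,6.051) [heading=135, draw]
  FD 12.1: (1.949,6.051) -> (-6.607,14.607) [heading=135, draw]
  -- iteration 2/5 --
  FD 4.3: (-6.607,14.607) -> (-9.647,17.647) [heading=135, draw]
  FD 12.1: (-9.647,17.647) -> (-18.203,26.203) [heading=135, draw]
  -- iteration 3/5 --
  FD 4.3: (-18.203,26.203) -> (-21.244,29.244) [heading=135, draw]
  FD 12.1: (-21.244,29.244) -> (-29.8,37.8) [heading=135, draw]
  -- iteration 4/5 --
  FD 4.3: (-29.8,37.8) -> (-32.84,40.84) [heading=135, draw]
  FD 12.1: (-32.84,40.84) -> (-41.396,49.396) [heading=135, draw]
  -- iteration 5/5 --
  FD 4.3: (-41.396,49.396) -> (-44.437,52.437) [heading=135, draw]
  FD 12.1: (-44.437,52.437) -> (-52.993,60.993) [heading=135, draw]
]
FD 13: (-52.993,60.993) -> (-62.185,70.185) [heading=135, draw]
RT 90: heading 135 -> 45
Final: pos=(-62.185,70.185), heading=45, 12 segment(s) drawn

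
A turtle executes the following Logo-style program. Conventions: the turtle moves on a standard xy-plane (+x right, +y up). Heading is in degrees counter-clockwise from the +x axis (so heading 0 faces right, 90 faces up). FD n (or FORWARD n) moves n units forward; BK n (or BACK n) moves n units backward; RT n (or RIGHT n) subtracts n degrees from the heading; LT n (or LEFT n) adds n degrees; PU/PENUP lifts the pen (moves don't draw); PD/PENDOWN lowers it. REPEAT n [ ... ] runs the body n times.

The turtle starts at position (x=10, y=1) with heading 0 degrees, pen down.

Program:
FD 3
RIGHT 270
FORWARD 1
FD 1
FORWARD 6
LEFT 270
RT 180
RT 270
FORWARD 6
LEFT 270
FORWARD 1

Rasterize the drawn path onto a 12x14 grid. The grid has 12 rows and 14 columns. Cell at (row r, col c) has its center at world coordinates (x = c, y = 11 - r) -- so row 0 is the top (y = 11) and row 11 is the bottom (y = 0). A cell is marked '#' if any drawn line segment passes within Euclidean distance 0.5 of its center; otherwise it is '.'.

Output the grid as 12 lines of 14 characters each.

Answer: ..............
..............
.............#
.............#
.............#
.............#
.............#
.............#
............##
.............#
..........####
..............

Derivation:
Segment 0: (10,1) -> (13,1)
Segment 1: (13,1) -> (13,2)
Segment 2: (13,2) -> (13,3)
Segment 3: (13,3) -> (13,9)
Segment 4: (13,9) -> (13,3)
Segment 5: (13,3) -> (12,3)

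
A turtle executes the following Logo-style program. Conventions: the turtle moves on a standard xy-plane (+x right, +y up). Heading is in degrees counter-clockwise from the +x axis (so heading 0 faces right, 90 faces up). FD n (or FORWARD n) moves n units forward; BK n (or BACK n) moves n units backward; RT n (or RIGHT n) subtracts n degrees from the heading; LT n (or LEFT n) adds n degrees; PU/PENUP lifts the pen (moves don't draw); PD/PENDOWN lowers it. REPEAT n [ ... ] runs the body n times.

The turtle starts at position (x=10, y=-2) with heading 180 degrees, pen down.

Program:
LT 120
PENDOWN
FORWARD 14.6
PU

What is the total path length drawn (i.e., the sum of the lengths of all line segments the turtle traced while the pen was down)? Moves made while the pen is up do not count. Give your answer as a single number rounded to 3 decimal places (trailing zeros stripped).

Executing turtle program step by step:
Start: pos=(10,-2), heading=180, pen down
LT 120: heading 180 -> 300
PD: pen down
FD 14.6: (10,-2) -> (17.3,-14.644) [heading=300, draw]
PU: pen up
Final: pos=(17.3,-14.644), heading=300, 1 segment(s) drawn

Segment lengths:
  seg 1: (10,-2) -> (17.3,-14.644), length = 14.6
Total = 14.6

Answer: 14.6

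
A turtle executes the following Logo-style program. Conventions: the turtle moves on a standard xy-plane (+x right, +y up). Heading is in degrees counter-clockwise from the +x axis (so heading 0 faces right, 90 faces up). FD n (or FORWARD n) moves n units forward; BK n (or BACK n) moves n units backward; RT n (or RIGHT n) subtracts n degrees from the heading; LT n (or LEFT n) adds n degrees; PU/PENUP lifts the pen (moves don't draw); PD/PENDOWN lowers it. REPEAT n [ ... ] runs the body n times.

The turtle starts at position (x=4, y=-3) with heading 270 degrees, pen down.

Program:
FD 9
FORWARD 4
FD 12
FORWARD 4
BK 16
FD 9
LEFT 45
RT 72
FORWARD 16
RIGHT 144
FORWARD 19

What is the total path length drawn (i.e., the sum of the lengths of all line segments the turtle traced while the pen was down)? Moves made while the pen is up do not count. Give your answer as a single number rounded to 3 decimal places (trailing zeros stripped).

Answer: 89

Derivation:
Executing turtle program step by step:
Start: pos=(4,-3), heading=270, pen down
FD 9: (4,-3) -> (4,-12) [heading=270, draw]
FD 4: (4,-12) -> (4,-16) [heading=270, draw]
FD 12: (4,-16) -> (4,-28) [heading=270, draw]
FD 4: (4,-28) -> (4,-32) [heading=270, draw]
BK 16: (4,-32) -> (4,-16) [heading=270, draw]
FD 9: (4,-16) -> (4,-25) [heading=270, draw]
LT 45: heading 270 -> 315
RT 72: heading 315 -> 243
FD 16: (4,-25) -> (-3.264,-39.256) [heading=243, draw]
RT 144: heading 243 -> 99
FD 19: (-3.264,-39.256) -> (-6.236,-20.49) [heading=99, draw]
Final: pos=(-6.236,-20.49), heading=99, 8 segment(s) drawn

Segment lengths:
  seg 1: (4,-3) -> (4,-12), length = 9
  seg 2: (4,-12) -> (4,-16), length = 4
  seg 3: (4,-16) -> (4,-28), length = 12
  seg 4: (4,-28) -> (4,-32), length = 4
  seg 5: (4,-32) -> (4,-16), length = 16
  seg 6: (4,-16) -> (4,-25), length = 9
  seg 7: (4,-25) -> (-3.264,-39.256), length = 16
  seg 8: (-3.264,-39.256) -> (-6.236,-20.49), length = 19
Total = 89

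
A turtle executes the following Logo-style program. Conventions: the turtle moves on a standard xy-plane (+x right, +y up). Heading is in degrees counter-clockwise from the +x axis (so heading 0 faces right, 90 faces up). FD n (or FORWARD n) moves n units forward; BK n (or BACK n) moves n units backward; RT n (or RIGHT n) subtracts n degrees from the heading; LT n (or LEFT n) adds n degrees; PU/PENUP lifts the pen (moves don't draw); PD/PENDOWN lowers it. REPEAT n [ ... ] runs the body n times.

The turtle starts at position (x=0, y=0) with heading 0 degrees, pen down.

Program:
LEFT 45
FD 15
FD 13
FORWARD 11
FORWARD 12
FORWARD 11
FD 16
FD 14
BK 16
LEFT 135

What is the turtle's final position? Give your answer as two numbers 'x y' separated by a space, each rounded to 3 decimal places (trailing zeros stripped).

Answer: 53.74 53.74

Derivation:
Executing turtle program step by step:
Start: pos=(0,0), heading=0, pen down
LT 45: heading 0 -> 45
FD 15: (0,0) -> (10.607,10.607) [heading=45, draw]
FD 13: (10.607,10.607) -> (19.799,19.799) [heading=45, draw]
FD 11: (19.799,19.799) -> (27.577,27.577) [heading=45, draw]
FD 12: (27.577,27.577) -> (36.062,36.062) [heading=45, draw]
FD 11: (36.062,36.062) -> (43.841,43.841) [heading=45, draw]
FD 16: (43.841,43.841) -> (55.154,55.154) [heading=45, draw]
FD 14: (55.154,55.154) -> (65.054,65.054) [heading=45, draw]
BK 16: (65.054,65.054) -> (53.74,53.74) [heading=45, draw]
LT 135: heading 45 -> 180
Final: pos=(53.74,53.74), heading=180, 8 segment(s) drawn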